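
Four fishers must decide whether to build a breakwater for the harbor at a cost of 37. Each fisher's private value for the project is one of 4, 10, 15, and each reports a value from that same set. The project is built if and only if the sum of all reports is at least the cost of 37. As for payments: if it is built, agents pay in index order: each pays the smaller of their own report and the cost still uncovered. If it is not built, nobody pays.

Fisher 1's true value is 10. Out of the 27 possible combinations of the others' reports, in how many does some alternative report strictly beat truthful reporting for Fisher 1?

10

Others report (4, 15, 15): truth gives 0; report 4 gives 6 > 0. Violating.
Others report (10, 10, 15): truth gives 0; report 4 gives 6 > 0. Violating.
Others report (10, 15, 10): truth gives 0; report 4 gives 6 > 0. Violating.
Others report (10, 15, 15): truth gives 0; report 4 gives 6 > 0. Violating.
Others report (4, 4, 4): truth gives 0; no alternative beats it.
Others report (4, 4, 10): truth gives 0; no alternative beats it.
(Checking all 27 profiles: 10 have a profitable deviation, 17 do not.)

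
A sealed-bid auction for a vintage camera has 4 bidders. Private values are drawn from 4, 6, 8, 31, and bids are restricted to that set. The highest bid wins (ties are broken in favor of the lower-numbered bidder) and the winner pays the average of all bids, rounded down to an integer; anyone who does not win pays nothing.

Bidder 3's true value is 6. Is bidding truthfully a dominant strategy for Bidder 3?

No

Consider the case where Bidder 1 bids 4, Bidder 2 bids 6 and Bidder 4 bids 4.
Truthful bid 6: loses, pays 0, utility 0.
Bid 8 instead: wins, pays 5, utility 6 - 5 = 1.
Since 1 > 0, bidding 8 is strictly better here, so truthful bidding is not dominant.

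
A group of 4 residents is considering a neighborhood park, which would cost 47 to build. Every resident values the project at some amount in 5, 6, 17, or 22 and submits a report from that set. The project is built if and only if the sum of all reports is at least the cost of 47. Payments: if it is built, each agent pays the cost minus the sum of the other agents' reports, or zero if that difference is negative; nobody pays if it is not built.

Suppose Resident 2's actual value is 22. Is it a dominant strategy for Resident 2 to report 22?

Yes

Check each profile of the others' reports and compare truth against every alternative report.
Others report (6, 6, 17): truth gives 4, best alternative gives 0.
Others report (6, 17, 6): truth gives 4, best alternative gives 0.
Others report (17, 6, 6): truth gives 4, best alternative gives 0.
Others report (5, 6, 17): truth gives 3, best alternative gives 0.
Others report (5, 17, 6): truth gives 3, best alternative gives 0.
Others report (6, 5, 17): truth gives 3, best alternative gives 0.
(Remaining 58 profiles checked similarly; truth is weakly best in each.)
In every case the truthful report is at least as good as any alternative, so it is a dominant strategy.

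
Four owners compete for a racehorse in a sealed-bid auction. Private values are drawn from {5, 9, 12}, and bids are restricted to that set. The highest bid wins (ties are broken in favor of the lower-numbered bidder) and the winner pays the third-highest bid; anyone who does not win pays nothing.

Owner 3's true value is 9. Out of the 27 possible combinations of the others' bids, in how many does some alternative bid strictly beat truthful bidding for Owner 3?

3

Others bid (5, 5, 12): truth gives 0; bid 12 gives 4 > 0. Violating.
Others bid (5, 9, 5): truth gives 0; bid 12 gives 4 > 0. Violating.
Others bid (9, 5, 5): truth gives 0; bid 12 gives 4 > 0. Violating.
Others bid (5, 5, 5): truth gives 4; no alternative beats it.
Others bid (5, 5, 9): truth gives 4; no alternative beats it.
(Checking all 27 profiles: 3 have a profitable deviation, 24 do not.)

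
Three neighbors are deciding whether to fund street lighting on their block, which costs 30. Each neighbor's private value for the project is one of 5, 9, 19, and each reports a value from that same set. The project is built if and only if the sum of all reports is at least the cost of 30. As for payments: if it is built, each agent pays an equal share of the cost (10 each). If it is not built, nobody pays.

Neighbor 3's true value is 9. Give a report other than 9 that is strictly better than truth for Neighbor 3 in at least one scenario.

Suppose Neighbor 1 reports 5 and Neighbor 2 reports 19.
Report 9: project built, pays 10, utility 9 - 10 = -1.
Report 5: project not built, utility 0.
So reporting 5 beats truth here (0 > -1).

5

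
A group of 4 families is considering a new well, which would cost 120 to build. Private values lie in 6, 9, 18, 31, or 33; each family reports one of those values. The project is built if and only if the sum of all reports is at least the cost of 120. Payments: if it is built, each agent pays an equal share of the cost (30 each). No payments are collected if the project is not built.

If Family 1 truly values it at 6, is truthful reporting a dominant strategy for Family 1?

Yes

Check each profile of the others' reports and compare truth against every alternative report.
Others report (6, 6, 6): truth gives 0, best alternative gives 0.
Others report (6, 6, 9): truth gives 0, best alternative gives 0.
Others report (6, 6, 18): truth gives 0, best alternative gives 0.
Others report (6, 6, 31): truth gives 0, best alternative gives 0.
Others report (6, 6, 33): truth gives 0, best alternative gives 0.
Others report (6, 9, 6): truth gives 0, best alternative gives 0.
(Remaining 119 profiles checked similarly; truth is weakly best in each.)
In every case the truthful report is at least as good as any alternative, so it is a dominant strategy.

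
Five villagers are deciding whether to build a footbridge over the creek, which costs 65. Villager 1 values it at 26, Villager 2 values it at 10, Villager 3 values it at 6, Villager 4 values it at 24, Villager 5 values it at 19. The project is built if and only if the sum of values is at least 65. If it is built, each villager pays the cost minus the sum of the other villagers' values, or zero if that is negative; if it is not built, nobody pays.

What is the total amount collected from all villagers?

Total value 85 ≥ cost 65, so it is built.
Villager 1: others sum to 59; max(0, 65 - 59) = 6.
Villager 2: others sum to 75; max(0, 65 - 75) = 0.
Villager 3: others sum to 79; max(0, 65 - 79) = 0.
Villager 4: others sum to 61; max(0, 65 - 61) = 4.
Villager 5: others sum to 66; max(0, 65 - 66) = 0.
Total collected = 6 + 0 + 0 + 4 + 0 = 10.

10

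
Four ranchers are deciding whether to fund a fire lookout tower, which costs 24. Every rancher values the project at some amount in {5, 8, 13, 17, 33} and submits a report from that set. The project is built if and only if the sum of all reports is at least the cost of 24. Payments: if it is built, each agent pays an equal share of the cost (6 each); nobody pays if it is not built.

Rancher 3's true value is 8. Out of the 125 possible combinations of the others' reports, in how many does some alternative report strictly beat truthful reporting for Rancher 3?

1

Others report (5, 5, 5): truth gives 0; report 13 gives 2 > 0. Violating.
Others report (5, 5, 8): truth gives 2; no alternative beats it.
Others report (5, 5, 13): truth gives 2; no alternative beats it.
(Checking all 125 profiles: 1 has a profitable deviation, 124 do not.)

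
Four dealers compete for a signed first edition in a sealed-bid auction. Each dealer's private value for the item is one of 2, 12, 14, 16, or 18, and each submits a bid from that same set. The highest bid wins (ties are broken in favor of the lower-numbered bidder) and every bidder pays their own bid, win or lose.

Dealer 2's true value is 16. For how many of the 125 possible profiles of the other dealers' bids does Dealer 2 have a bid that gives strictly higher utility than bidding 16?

Others bid (2, 2, 2): truth gives 0; bid 12 gives 4 > 0. Violating.
Others bid (2, 2, 12): truth gives 0; bid 12 gives 4 > 0. Violating.
Others bid (2, 2, 14): truth gives 0; bid 14 gives 2 > 0. Violating.
Others bid (2, 2, 18): truth gives -16; bid 2 gives -2 > -16. Violating.
Others bid (2, 2, 16): truth gives 0; no alternative beats it.
Others bid (2, 12, 16): truth gives 0; no alternative beats it.
(Checking all 125 profiles: 95 have a profitable deviation, 30 do not.)

95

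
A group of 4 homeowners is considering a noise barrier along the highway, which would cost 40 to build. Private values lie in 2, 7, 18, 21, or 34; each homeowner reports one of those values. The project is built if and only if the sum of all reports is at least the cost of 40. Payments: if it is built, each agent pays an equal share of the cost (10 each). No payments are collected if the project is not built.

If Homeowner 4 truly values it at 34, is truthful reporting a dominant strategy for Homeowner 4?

Yes

Check each profile of the others' reports and compare truth against every alternative report.
Others report (2, 2, 2): truth gives 24, best alternative gives 0.
Others report (2, 2, 7): truth gives 24, best alternative gives 0.
Others report (2, 7, 2): truth gives 24, best alternative gives 0.
Others report (2, 7, 7): truth gives 24, best alternative gives 0.
Others report (7, 2, 2): truth gives 24, best alternative gives 0.
Others report (7, 2, 7): truth gives 24, best alternative gives 0.
(Remaining 119 profiles checked similarly; truth is weakly best in each.)
In every case the truthful report is at least as good as any alternative, so it is a dominant strategy.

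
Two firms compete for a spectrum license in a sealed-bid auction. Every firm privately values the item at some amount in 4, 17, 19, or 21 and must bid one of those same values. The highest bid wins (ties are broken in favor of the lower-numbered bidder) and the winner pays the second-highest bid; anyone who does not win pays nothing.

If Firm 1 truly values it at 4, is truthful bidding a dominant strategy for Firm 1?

Yes

Check each profile of the others' bids and compare truth against every alternative bid.
Others bid (17): truth gives 0, best alternative gives -13.
Others bid (4): truth gives 0, best alternative gives 0.
Others bid (19): truth gives 0, best alternative gives 0.
Others bid (21): truth gives 0, best alternative gives 0.
In every case the truthful bid is at least as good as any alternative, so it is a dominant strategy.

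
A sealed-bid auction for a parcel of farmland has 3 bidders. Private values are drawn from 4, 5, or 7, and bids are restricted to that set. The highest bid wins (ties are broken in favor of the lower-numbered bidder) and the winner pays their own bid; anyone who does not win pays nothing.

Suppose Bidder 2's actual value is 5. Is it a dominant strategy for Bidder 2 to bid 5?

Check each profile of the others' bids and compare truth against every alternative bid.
Others bid (4, 4): truth gives 0, best alternative gives 0.
Others bid (4, 5): truth gives 0, best alternative gives 0.
Others bid (4, 7): truth gives 0, best alternative gives 0.
Others bid (5, 4): truth gives 0, best alternative gives 0.
Others bid (5, 5): truth gives 0, best alternative gives 0.
Others bid (5, 7): truth gives 0, best alternative gives 0.
(Remaining 3 profiles checked similarly; truth is weakly best in each.)
In every case the truthful bid is at least as good as any alternative, so it is a dominant strategy.

Yes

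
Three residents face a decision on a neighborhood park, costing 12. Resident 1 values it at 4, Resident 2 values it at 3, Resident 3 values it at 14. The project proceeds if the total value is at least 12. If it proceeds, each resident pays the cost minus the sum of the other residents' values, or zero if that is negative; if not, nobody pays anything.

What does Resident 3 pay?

Total value 21 ≥ cost 12, so the project is built.
The other residents' values sum to 7.
Cost minus that sum is 12 - 7 = 5.

5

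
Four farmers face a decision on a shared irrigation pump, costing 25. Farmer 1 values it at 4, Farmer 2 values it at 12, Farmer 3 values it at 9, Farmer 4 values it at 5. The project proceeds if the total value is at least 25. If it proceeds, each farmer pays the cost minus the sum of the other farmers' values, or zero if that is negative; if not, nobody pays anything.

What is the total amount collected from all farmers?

11

Total value 30 ≥ cost 25, so it is built.
Farmer 1: others sum to 26; max(0, 25 - 26) = 0.
Farmer 2: others sum to 18; max(0, 25 - 18) = 7.
Farmer 3: others sum to 21; max(0, 25 - 21) = 4.
Farmer 4: others sum to 25; max(0, 25 - 25) = 0.
Total collected = 0 + 7 + 4 + 0 = 11.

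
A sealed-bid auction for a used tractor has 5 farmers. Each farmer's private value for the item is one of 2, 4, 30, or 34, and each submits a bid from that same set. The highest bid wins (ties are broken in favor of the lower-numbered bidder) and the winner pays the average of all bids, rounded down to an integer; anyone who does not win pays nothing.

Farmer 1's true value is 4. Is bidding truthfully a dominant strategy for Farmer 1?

Yes

Check each profile of the others' bids and compare truth against every alternative bid.
Others bid (2, 2, 2, 4): truth gives 2, best alternative gives 0.
Others bid (2, 2, 4, 2): truth gives 2, best alternative gives 0.
Others bid (2, 4, 2, 2): truth gives 2, best alternative gives 0.
Others bid (4, 2, 2, 2): truth gives 2, best alternative gives 0.
Others bid (2, 2, 4, 4): truth gives 1, best alternative gives 0.
Others bid (2, 4, 2, 4): truth gives 1, best alternative gives 0.
(Remaining 250 profiles checked similarly; truth is weakly best in each.)
In every case the truthful bid is at least as good as any alternative, so it is a dominant strategy.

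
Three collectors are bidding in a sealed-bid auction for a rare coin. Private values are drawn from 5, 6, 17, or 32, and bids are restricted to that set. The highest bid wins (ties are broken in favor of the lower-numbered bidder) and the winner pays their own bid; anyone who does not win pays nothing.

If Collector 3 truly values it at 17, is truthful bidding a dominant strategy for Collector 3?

No

Consider the case where Collector 1 bids 5 and Collector 2 bids 5.
Truthful bid 17: wins, pays 17, utility 17 - 17 = 0.
Bid 6 instead: wins, pays 6, utility 17 - 6 = 11.
Since 11 > 0, bidding 6 is strictly better here, so truthful bidding is not dominant.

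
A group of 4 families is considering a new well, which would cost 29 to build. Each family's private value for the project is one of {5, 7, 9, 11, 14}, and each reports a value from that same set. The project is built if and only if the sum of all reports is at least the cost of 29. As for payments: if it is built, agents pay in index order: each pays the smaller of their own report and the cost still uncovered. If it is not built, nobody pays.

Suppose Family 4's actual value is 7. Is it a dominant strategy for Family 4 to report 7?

Yes

Check each profile of the others' reports and compare truth against every alternative report.
Others report (5, 11, 14): truth gives 7, best alternative gives 7.
Others report (5, 14, 11): truth gives 7, best alternative gives 7.
Others report (5, 14, 14): truth gives 7, best alternative gives 7.
Others report (7, 9, 14): truth gives 7, best alternative gives 7.
Others report (7, 11, 11): truth gives 7, best alternative gives 7.
Others report (7, 11, 14): truth gives 7, best alternative gives 7.
(Remaining 119 profiles checked similarly; truth is weakly best in each.)
In every case the truthful report is at least as good as any alternative, so it is a dominant strategy.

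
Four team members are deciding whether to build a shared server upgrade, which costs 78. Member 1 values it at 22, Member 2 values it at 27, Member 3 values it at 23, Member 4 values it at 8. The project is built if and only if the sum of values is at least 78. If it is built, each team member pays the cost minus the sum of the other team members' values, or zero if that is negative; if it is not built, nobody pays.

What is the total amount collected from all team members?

72

Total value 80 ≥ cost 78, so it is built.
Member 1: others sum to 58; max(0, 78 - 58) = 20.
Member 2: others sum to 53; max(0, 78 - 53) = 25.
Member 3: others sum to 57; max(0, 78 - 57) = 21.
Member 4: others sum to 72; max(0, 78 - 72) = 6.
Total collected = 20 + 25 + 21 + 6 = 72.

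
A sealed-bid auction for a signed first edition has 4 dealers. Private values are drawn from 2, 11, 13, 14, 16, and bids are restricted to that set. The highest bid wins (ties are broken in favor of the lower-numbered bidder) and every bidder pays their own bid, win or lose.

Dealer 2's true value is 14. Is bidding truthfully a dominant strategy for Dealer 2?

Consider the case where Dealer 1 bids 2, Dealer 3 bids 2 and Dealer 4 bids 2.
Truthful bid 14: wins, pays 14, utility 14 - 14 = 0.
Bid 11 instead: wins, pays 11, utility 14 - 11 = 3.
Since 3 > 0, bidding 11 is strictly better here, so truthful bidding is not dominant.

No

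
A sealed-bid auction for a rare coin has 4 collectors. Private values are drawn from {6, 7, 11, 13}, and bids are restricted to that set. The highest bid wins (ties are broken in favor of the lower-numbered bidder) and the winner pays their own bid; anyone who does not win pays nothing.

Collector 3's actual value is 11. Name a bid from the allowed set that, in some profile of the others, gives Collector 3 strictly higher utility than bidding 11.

7

Suppose Collector 1 bids 6, Collector 2 bids 6 and Collector 4 bids 6.
Bid 11: wins, pays 11, utility 11 - 11 = 0.
Bid 7: wins, pays 7, utility 11 - 7 = 4.
So bidding 7 beats truth here (4 > 0).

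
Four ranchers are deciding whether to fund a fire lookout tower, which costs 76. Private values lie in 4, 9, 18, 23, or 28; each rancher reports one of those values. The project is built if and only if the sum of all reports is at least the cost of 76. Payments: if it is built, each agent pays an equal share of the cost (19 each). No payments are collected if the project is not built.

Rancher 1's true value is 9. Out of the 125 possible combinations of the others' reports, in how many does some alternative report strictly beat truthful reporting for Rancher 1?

Others report (18, 23, 28): truth gives -10; report 4 gives 0 > -10. Violating.
Others report (18, 28, 23): truth gives -10; report 4 gives 0 > -10. Violating.
Others report (23, 18, 28): truth gives -10; report 4 gives 0 > -10. Violating.
Others report (23, 23, 23): truth gives -10; report 4 gives 0 > -10. Violating.
Others report (4, 4, 4): truth gives 0; no alternative beats it.
Others report (4, 4, 9): truth gives 0; no alternative beats it.
(Checking all 125 profiles: 7 have a profitable deviation, 118 do not.)

7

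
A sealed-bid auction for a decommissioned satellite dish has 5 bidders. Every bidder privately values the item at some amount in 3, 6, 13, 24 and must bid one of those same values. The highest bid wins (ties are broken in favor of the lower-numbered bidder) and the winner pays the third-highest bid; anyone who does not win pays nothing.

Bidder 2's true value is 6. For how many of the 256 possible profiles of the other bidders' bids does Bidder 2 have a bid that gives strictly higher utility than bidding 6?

8

Others bid (3, 3, 3, 13): truth gives 0; bid 13 gives 3 > 0. Violating.
Others bid (3, 3, 3, 24): truth gives 0; bid 24 gives 3 > 0. Violating.
Others bid (3, 3, 13, 3): truth gives 0; bid 13 gives 3 > 0. Violating.
Others bid (3, 3, 24, 3): truth gives 0; bid 24 gives 3 > 0. Violating.
Others bid (3, 3, 3, 3): truth gives 3; no alternative beats it.
Others bid (3, 3, 3, 6): truth gives 3; no alternative beats it.
(Checking all 256 profiles: 8 have a profitable deviation, 248 do not.)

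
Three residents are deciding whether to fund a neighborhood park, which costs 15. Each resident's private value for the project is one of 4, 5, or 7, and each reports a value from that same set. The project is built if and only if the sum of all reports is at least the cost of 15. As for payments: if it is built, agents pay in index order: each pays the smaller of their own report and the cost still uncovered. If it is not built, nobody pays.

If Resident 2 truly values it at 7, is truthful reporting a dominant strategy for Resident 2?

No

Consider the case where Resident 1 reports 4 and Resident 3 reports 7.
Truthful report 7: project built, pays 7, utility 7 - 7 = 0.
Report 4 instead: project built, pays 4, utility 7 - 4 = 3.
Since 3 > 0, reporting 4 is strictly better here, so truthful reporting is not dominant.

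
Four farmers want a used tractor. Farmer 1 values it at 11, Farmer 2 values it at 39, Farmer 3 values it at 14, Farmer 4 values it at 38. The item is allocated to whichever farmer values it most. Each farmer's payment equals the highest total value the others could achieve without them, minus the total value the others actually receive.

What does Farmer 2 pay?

38

Farmer 2 has the highest value and receives the item.
Without Farmer 2, the item would go to the next-highest value, 38, so the others could achieve 38.
With Farmer 2 present and winning, the others receive nothing, so their total is 0.
Payment = 38 - 0 = 38.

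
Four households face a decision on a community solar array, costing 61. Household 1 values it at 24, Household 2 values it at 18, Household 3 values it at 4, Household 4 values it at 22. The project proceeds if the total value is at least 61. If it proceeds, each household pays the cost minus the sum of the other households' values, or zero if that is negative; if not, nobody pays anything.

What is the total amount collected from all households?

43

Total value 68 ≥ cost 61, so it is built.
Household 1: others sum to 44; max(0, 61 - 44) = 17.
Household 2: others sum to 50; max(0, 61 - 50) = 11.
Household 3: others sum to 64; max(0, 61 - 64) = 0.
Household 4: others sum to 46; max(0, 61 - 46) = 15.
Total collected = 17 + 11 + 0 + 15 = 43.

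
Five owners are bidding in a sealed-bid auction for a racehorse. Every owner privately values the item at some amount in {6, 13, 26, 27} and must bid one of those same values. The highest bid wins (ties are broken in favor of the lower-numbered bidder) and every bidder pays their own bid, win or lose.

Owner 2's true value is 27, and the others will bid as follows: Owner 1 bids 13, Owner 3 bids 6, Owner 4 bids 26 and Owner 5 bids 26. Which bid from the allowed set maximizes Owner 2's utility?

Bid 6: loses but pays 6, utility -6.
Bid 13: loses but pays 13, utility -13.
Bid 26: wins, pays 26, utility 27 - 26 = 1.
Bid 27: wins, pays 27, utility 27 - 27 = 0.
The best choice is 26 with utility 1.

26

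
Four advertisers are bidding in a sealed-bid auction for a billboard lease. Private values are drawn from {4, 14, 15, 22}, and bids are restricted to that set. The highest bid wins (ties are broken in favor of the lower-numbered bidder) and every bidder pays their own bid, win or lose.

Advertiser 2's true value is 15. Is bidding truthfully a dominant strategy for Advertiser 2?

No

Consider the case where Advertiser 1 bids 4, Advertiser 3 bids 4 and Advertiser 4 bids 4.
Truthful bid 15: wins, pays 15, utility 15 - 15 = 0.
Bid 14 instead: wins, pays 14, utility 15 - 14 = 1.
Since 1 > 0, bidding 14 is strictly better here, so truthful bidding is not dominant.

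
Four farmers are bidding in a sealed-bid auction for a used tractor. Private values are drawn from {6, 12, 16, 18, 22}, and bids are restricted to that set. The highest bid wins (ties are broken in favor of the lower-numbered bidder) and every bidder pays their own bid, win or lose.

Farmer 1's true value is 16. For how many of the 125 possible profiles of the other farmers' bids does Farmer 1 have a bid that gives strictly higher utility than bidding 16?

Others bid (6, 6, 6): truth gives 0; bid 6 gives 10 > 0. Violating.
Others bid (6, 6, 12): truth gives 0; bid 12 gives 4 > 0. Violating.
Others bid (6, 6, 18): truth gives -16; bid 18 gives -2 > -16. Violating.
Others bid (6, 6, 22): truth gives -16; bid 6 gives -6 > -16. Violating.
Others bid (6, 6, 16): truth gives 0; no alternative beats it.
Others bid (6, 12, 16): truth gives 0; no alternative beats it.
(Checking all 125 profiles: 106 have a profitable deviation, 19 do not.)

106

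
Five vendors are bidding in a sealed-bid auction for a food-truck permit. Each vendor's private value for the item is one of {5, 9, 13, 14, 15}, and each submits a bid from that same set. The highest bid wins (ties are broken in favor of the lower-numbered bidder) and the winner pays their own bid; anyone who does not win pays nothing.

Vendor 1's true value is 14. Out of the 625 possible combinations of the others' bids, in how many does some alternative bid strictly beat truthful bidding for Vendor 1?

Others bid (5, 5, 5, 5): truth gives 0; bid 5 gives 9 > 0. Violating.
Others bid (5, 5, 5, 9): truth gives 0; bid 9 gives 5 > 0. Violating.
Others bid (5, 5, 5, 13): truth gives 0; bid 13 gives 1 > 0. Violating.
Others bid (5, 5, 9, 5): truth gives 0; bid 9 gives 5 > 0. Violating.
Others bid (5, 5, 5, 14): truth gives 0; no alternative beats it.
Others bid (5, 5, 5, 15): truth gives 0; no alternative beats it.
(Checking all 625 profiles: 81 have a profitable deviation, 544 do not.)

81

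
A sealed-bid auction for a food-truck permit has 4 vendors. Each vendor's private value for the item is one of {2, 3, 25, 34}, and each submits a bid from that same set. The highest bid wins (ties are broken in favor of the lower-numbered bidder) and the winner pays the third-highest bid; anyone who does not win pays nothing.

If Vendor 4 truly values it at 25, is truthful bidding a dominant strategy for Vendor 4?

Consider the case where Vendor 1 bids 2, Vendor 2 bids 2 and Vendor 3 bids 25.
Truthful bid 25: loses, pays 0, utility 0.
Bid 34 instead: wins, pays 2, utility 25 - 2 = 23.
Since 23 > 0, bidding 34 is strictly better here, so truthful bidding is not dominant.

No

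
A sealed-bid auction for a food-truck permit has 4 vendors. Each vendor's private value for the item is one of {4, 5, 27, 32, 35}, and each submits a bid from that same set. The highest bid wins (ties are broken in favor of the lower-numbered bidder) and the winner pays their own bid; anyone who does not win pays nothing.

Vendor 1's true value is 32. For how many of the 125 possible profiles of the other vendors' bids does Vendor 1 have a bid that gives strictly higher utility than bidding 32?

Others bid (4, 4, 4): truth gives 0; bid 4 gives 28 > 0. Violating.
Others bid (4, 4, 5): truth gives 0; bid 5 gives 27 > 0. Violating.
Others bid (4, 4, 27): truth gives 0; bid 27 gives 5 > 0. Violating.
Others bid (4, 5, 4): truth gives 0; bid 5 gives 27 > 0. Violating.
Others bid (4, 4, 32): truth gives 0; no alternative beats it.
Others bid (4, 4, 35): truth gives 0; no alternative beats it.
(Checking all 125 profiles: 27 have a profitable deviation, 98 do not.)

27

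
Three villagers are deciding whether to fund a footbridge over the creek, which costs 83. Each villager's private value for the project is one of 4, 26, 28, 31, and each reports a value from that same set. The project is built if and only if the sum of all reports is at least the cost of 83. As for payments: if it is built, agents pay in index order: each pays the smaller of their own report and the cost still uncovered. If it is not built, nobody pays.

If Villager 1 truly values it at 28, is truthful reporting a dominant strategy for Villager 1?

No

Consider the case where Villager 2 reports 26 and Villager 3 reports 31.
Truthful report 28: project built, pays 28, utility 28 - 28 = 0.
Report 26 instead: project built, pays 26, utility 28 - 26 = 2.
Since 2 > 0, reporting 26 is strictly better here, so truthful reporting is not dominant.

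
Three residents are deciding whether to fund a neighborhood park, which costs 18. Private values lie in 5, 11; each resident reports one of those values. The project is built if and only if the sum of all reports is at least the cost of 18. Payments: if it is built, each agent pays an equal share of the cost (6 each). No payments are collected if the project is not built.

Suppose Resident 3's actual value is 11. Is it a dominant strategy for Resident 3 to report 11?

Check each profile of the others' reports and compare truth against every alternative report.
Others report (5, 5): truth gives 5, best alternative gives 0.
Others report (5, 11): truth gives 5, best alternative gives 5.
Others report (11, 5): truth gives 5, best alternative gives 5.
Others report (11, 11): truth gives 5, best alternative gives 5.
In every case the truthful report is at least as good as any alternative, so it is a dominant strategy.

Yes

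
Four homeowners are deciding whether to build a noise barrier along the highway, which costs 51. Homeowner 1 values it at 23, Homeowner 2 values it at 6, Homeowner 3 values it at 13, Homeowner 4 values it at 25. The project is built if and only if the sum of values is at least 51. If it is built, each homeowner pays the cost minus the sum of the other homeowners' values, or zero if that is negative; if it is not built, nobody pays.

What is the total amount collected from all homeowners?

Total value 67 ≥ cost 51, so it is built.
Homeowner 1: others sum to 44; max(0, 51 - 44) = 7.
Homeowner 2: others sum to 61; max(0, 51 - 61) = 0.
Homeowner 3: others sum to 54; max(0, 51 - 54) = 0.
Homeowner 4: others sum to 42; max(0, 51 - 42) = 9.
Total collected = 7 + 0 + 0 + 9 = 16.

16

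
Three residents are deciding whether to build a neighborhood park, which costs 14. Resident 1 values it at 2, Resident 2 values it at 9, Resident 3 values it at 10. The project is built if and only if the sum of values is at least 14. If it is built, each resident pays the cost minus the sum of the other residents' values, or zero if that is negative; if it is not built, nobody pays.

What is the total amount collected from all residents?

Total value 21 ≥ cost 14, so it is built.
Resident 1: others sum to 19; max(0, 14 - 19) = 0.
Resident 2: others sum to 12; max(0, 14 - 12) = 2.
Resident 3: others sum to 11; max(0, 14 - 11) = 3.
Total collected = 0 + 2 + 3 = 5.

5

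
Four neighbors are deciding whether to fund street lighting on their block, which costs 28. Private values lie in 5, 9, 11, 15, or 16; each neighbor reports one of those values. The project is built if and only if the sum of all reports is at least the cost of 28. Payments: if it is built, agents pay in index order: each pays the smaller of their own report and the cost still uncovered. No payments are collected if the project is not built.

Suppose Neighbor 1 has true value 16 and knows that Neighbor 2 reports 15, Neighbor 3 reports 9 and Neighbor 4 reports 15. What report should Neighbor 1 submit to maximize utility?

Report 5: project built, pays 5, utility 16 - 5 = 11.
Report 9: project built, pays 9, utility 16 - 9 = 7.
Report 11: project built, pays 11, utility 16 - 11 = 5.
Report 15: project built, pays 15, utility 16 - 15 = 1.
Report 16: project built, pays 16, utility 16 - 16 = 0.
The best choice is 5 with utility 11.

5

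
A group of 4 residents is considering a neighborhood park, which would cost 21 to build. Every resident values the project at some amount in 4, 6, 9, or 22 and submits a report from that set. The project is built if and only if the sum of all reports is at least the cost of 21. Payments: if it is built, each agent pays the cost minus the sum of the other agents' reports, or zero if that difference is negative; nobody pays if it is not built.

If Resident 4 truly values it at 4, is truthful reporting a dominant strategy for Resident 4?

Yes

Check each profile of the others' reports and compare truth against every alternative report.
Others report (4, 6, 6): truth gives 0, best alternative gives -1.
Others report (6, 4, 6): truth gives 0, best alternative gives -1.
Others report (6, 6, 4): truth gives 0, best alternative gives -1.
Others report (4, 4, 22): truth gives 4, best alternative gives 4.
Others report (4, 6, 22): truth gives 4, best alternative gives 4.
Others report (4, 9, 9): truth gives 4, best alternative gives 4.
(Remaining 58 profiles checked similarly; truth is weakly best in each.)
In every case the truthful report is at least as good as any alternative, so it is a dominant strategy.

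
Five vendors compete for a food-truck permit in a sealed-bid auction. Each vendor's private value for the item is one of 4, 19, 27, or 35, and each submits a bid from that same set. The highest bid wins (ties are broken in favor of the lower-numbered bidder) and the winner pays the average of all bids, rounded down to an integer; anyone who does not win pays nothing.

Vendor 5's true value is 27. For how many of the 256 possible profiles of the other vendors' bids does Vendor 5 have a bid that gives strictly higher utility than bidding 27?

Others bid (4, 4, 4, 4): truth gives 19; bid 19 gives 20 > 19. Violating.
Others bid (4, 4, 4, 27): truth gives 0; bid 35 gives 13 > 0. Violating.
Others bid (4, 4, 19, 27): truth gives 0; bid 35 gives 10 > 0. Violating.
Others bid (4, 4, 27, 4): truth gives 0; bid 35 gives 13 > 0. Violating.
Others bid (4, 4, 4, 19): truth gives 16; no alternative beats it.
Others bid (4, 4, 4, 35): truth gives 0; no alternative beats it.
(Checking all 256 profiles: 61 have a profitable deviation, 195 do not.)

61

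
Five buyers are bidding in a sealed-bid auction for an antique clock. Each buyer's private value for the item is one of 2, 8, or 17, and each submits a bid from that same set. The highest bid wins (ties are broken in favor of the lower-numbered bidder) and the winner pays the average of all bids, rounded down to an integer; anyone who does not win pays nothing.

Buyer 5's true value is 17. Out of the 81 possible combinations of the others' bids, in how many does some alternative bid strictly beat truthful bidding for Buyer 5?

1

Others bid (2, 2, 2, 2): truth gives 12; bid 8 gives 14 > 12. Violating.
Others bid (2, 2, 2, 8): truth gives 11; no alternative beats it.
Others bid (2, 2, 2, 17): truth gives 0; no alternative beats it.
(Checking all 81 profiles: 1 has a profitable deviation, 80 do not.)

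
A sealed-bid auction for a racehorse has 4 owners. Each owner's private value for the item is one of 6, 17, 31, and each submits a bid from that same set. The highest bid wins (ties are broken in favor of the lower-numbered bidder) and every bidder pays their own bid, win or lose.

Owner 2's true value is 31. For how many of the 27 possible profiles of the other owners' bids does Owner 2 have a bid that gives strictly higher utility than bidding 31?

13

Others bid (6, 6, 6): truth gives 0; bid 17 gives 14 > 0. Violating.
Others bid (6, 6, 17): truth gives 0; bid 17 gives 14 > 0. Violating.
Others bid (6, 17, 6): truth gives 0; bid 17 gives 14 > 0. Violating.
Others bid (6, 17, 17): truth gives 0; bid 17 gives 14 > 0. Violating.
Others bid (6, 6, 31): truth gives 0; no alternative beats it.
Others bid (6, 17, 31): truth gives 0; no alternative beats it.
(Checking all 27 profiles: 13 have a profitable deviation, 14 do not.)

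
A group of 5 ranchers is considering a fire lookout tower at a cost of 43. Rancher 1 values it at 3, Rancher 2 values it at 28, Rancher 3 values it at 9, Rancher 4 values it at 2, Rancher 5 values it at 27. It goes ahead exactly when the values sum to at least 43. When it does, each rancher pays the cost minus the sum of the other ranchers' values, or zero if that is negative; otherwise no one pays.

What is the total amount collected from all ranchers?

3

Total value 69 ≥ cost 43, so it is built.
Rancher 1: others sum to 66; max(0, 43 - 66) = 0.
Rancher 2: others sum to 41; max(0, 43 - 41) = 2.
Rancher 3: others sum to 60; max(0, 43 - 60) = 0.
Rancher 4: others sum to 67; max(0, 43 - 67) = 0.
Rancher 5: others sum to 42; max(0, 43 - 42) = 1.
Total collected = 0 + 2 + 0 + 0 + 1 = 3.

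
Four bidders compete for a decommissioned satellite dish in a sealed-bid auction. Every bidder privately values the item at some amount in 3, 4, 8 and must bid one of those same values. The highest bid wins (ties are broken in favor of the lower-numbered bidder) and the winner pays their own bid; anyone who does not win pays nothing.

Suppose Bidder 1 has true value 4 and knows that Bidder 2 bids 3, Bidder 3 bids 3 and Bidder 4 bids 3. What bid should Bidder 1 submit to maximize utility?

Bid 3: wins, pays 3, utility 4 - 3 = 1.
Bid 4: wins, pays 4, utility 4 - 4 = 0.
Bid 8: wins, pays 8, utility 4 - 8 = -4.
The best choice is 3 with utility 1.

3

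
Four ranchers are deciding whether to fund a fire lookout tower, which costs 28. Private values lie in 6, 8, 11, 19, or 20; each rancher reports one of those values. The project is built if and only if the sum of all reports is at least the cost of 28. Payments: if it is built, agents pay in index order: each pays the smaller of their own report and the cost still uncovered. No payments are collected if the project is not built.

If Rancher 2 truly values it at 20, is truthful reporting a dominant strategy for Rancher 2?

No

Consider the case where Rancher 1 reports 6, Rancher 3 reports 6 and Rancher 4 reports 6.
Truthful report 20: project built, pays 20, utility 20 - 20 = 0.
Report 11 instead: project built, pays 11, utility 20 - 11 = 9.
Since 9 > 0, reporting 11 is strictly better here, so truthful reporting is not dominant.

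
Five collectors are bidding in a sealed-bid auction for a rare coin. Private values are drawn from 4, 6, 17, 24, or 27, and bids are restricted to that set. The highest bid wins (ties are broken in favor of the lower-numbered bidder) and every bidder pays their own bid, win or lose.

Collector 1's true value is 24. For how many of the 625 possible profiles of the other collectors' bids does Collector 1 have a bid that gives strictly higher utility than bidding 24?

Others bid (4, 4, 4, 4): truth gives 0; bid 4 gives 20 > 0. Violating.
Others bid (4, 4, 4, 6): truth gives 0; bid 6 gives 18 > 0. Violating.
Others bid (4, 4, 4, 17): truth gives 0; bid 17 gives 7 > 0. Violating.
Others bid (4, 4, 4, 27): truth gives -24; bid 27 gives -3 > -24. Violating.
Others bid (4, 4, 4, 24): truth gives 0; no alternative beats it.
Others bid (4, 4, 6, 24): truth gives 0; no alternative beats it.
(Checking all 625 profiles: 450 have a profitable deviation, 175 do not.)

450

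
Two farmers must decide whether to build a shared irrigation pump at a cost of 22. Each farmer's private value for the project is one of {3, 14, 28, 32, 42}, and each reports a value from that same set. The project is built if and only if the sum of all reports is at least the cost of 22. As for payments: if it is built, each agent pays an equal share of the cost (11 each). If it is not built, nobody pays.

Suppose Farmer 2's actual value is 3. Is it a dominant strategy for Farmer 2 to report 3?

Check each profile of the others' reports and compare truth against every alternative report.
Others report (14): truth gives 0, best alternative gives -8.
Others report (28): truth gives -8, best alternative gives -8.
Others report (32): truth gives -8, best alternative gives -8.
Others report (42): truth gives -8, best alternative gives -8.
Others report (3): truth gives 0, best alternative gives 0.
In every case the truthful report is at least as good as any alternative, so it is a dominant strategy.

Yes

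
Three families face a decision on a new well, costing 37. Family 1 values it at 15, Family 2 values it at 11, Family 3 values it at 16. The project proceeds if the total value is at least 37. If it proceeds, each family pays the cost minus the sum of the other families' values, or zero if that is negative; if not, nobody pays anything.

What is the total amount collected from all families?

Total value 42 ≥ cost 37, so it is built.
Family 1: others sum to 27; max(0, 37 - 27) = 10.
Family 2: others sum to 31; max(0, 37 - 31) = 6.
Family 3: others sum to 26; max(0, 37 - 26) = 11.
Total collected = 10 + 6 + 11 = 27.

27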